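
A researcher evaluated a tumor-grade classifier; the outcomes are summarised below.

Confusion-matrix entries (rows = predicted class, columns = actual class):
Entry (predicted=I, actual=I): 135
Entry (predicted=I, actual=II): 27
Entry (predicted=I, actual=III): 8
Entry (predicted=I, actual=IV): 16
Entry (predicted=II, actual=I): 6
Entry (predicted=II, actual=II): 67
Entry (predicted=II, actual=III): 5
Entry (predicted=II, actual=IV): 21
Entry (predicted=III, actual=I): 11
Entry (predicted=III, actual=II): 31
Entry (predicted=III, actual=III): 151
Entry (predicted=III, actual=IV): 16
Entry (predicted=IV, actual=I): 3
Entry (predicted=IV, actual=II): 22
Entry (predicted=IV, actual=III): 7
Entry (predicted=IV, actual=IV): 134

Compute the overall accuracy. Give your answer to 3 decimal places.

0.738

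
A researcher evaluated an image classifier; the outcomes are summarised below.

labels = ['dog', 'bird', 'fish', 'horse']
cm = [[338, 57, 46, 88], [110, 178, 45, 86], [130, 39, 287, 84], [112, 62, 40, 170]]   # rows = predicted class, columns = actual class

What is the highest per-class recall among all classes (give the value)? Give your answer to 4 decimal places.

Per-class recall (TP/(TP+FN)):
  dog: TP=338, FN=110+130+112=352 → 338/690 = 0.48986
  bird: TP=178, FN=57+39+62=158 → 178/336 = 0.52976
  fish: TP=287, FN=46+45+40=131 → 287/418 = 0.68660
  horse: TP=170, FN=88+86+84=258 → 170/428 = 0.39720
Highest is class 'fish' with recall = 0.6866.

0.6866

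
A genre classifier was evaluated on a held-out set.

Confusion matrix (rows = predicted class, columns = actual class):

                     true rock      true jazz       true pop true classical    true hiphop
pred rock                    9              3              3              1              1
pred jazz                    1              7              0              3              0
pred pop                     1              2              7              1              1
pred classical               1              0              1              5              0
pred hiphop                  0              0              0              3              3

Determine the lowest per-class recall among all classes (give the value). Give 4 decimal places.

Per-class recall (TP/(TP+FN)):
  rock: TP=9, FN=1+1+1+0=3 → 9/12 = 0.75000
  jazz: TP=7, FN=3+2+0+0=5 → 7/12 = 0.58333
  pop: TP=7, FN=3+0+1+0=4 → 7/11 = 0.63636
  classical: TP=5, FN=1+3+1+3=8 → 5/13 = 0.38462
  hiphop: TP=3, FN=1+0+1+0=2 → 3/5 = 0.60000
Lowest is class 'classical' with recall = 0.3846.

0.3846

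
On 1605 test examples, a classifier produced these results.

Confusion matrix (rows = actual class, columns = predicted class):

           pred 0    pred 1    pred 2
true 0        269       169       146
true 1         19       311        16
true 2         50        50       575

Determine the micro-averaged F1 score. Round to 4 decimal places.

Micro-averaging pools counts across classes: ΣTP=1155, ΣFP=450, ΣFN=450.
Micro-F1 score = 2·TP/(2·TP+FP+FN) on pooled counts = 0.7196 (equals overall accuracy in single-label multiclass).

0.7196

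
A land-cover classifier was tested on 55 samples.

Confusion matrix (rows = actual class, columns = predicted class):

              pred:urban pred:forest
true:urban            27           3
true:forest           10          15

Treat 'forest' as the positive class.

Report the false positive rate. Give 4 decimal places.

FPR = FP/(FP+TN) = 3/(3+27) = 0.1000

0.1000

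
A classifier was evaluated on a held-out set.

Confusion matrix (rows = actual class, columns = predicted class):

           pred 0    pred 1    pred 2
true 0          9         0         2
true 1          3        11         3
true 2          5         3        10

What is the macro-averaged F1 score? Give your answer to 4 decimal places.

Per-class F1 score (2·TP/(2·TP+FP+FN)):
  0: TP=9, FP=3+5=8, FN=0+2=2 → 18/28 = 0.64286
  1: TP=11, FP=0+3=3, FN=3+3=6 → 22/31 = 0.70968
  2: TP=10, FP=2+3=5, FN=5+3=8 → 20/33 = 0.60606
Macro-F1 score = mean = (0.64286 + 0.70968 + 0.60606) / 3 = 0.6529

0.6529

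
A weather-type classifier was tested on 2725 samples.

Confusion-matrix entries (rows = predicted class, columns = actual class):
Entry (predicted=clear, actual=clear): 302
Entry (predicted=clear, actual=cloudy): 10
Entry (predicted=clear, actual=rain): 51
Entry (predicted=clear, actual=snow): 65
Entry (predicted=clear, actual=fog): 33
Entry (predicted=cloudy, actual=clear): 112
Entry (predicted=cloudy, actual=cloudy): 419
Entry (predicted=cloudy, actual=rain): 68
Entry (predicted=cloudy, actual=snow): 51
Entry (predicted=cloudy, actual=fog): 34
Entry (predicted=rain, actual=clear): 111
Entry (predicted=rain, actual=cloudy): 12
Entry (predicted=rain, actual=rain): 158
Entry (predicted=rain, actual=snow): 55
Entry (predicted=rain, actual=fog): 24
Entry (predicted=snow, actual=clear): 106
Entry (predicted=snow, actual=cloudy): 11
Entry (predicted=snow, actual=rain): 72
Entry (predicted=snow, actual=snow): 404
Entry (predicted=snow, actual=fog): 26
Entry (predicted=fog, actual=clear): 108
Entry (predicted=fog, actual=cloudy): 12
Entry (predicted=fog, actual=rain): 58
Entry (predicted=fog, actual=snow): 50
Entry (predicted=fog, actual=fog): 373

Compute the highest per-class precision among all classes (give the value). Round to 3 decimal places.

0.655

Per-class precision (TP/(TP+FP)):
  clear: TP=302, FP=10+51+65+33=159 → 302/461 = 0.6551
  cloudy: TP=419, FP=112+68+51+34=265 → 419/684 = 0.6126
  rain: TP=158, FP=111+12+55+24=202 → 158/360 = 0.4389
  snow: TP=404, FP=106+11+72+26=215 → 404/619 = 0.6527
  fog: TP=373, FP=108+12+58+50=228 → 373/601 = 0.6206
Highest is class 'clear' with precision = 0.655.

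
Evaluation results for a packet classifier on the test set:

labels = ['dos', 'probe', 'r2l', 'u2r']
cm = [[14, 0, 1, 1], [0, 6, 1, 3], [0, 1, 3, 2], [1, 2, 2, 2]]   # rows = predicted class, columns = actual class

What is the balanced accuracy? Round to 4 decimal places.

0.5696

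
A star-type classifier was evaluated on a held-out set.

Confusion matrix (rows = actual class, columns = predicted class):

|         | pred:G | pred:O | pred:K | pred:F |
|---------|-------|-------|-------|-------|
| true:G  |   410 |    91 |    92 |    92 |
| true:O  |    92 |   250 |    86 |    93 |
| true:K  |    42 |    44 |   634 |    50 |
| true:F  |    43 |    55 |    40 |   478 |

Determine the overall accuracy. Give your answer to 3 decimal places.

Accuracy = trace / total = (410+250+634+478=1772) / 2592 = 1772/2592 = 0.684

0.684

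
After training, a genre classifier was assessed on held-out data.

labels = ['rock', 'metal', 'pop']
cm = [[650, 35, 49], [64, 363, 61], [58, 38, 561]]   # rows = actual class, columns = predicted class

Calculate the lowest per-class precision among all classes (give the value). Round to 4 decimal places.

0.8326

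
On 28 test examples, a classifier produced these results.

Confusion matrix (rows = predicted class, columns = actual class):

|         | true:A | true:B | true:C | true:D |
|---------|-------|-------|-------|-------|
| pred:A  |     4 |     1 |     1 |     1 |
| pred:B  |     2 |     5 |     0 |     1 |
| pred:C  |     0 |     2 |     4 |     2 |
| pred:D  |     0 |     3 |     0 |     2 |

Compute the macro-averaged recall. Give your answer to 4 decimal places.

0.5636

Per-class recall (TP/(TP+FN)):
  A: TP=4, FN=2+0+0=2 → 4/6 = 0.66667
  B: TP=5, FN=1+2+3=6 → 5/11 = 0.45455
  C: TP=4, FN=1+0+0=1 → 4/5 = 0.80000
  D: TP=2, FN=1+1+2=4 → 2/6 = 0.33333
Macro-recall = mean = (0.66667 + 0.45455 + 0.80000 + 0.33333) / 4 = 0.5636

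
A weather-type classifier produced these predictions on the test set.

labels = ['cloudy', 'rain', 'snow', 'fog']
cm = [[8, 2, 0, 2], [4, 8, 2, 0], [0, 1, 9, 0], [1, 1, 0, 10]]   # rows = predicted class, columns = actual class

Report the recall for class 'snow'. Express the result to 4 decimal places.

recall = TP/(TP+FN).
snow: TP=9, FN=0+2+0=2 → 9/11 = 0.81818

0.8182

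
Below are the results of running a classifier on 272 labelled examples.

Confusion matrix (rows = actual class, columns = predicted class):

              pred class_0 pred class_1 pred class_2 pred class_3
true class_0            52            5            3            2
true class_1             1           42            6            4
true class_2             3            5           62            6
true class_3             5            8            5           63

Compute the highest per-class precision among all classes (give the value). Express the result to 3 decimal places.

0.852

Per-class precision (TP/(TP+FP)):
  class_0: TP=52, FP=1+3+5=9 → 52/61 = 0.8525
  class_1: TP=42, FP=5+5+8=18 → 42/60 = 0.7000
  class_2: TP=62, FP=3+6+5=14 → 62/76 = 0.8158
  class_3: TP=63, FP=2+4+6=12 → 63/75 = 0.8400
Highest is class 'class_0' with precision = 0.852.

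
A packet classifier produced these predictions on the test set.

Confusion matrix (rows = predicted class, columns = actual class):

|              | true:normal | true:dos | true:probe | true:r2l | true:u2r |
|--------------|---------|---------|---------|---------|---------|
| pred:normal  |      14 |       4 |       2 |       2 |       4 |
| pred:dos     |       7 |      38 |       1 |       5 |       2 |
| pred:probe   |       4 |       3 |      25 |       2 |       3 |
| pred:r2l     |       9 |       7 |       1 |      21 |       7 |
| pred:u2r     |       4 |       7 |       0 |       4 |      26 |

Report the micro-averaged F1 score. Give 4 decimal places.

0.6139

Micro-averaging pools counts across classes: ΣTP=124, ΣFP=78, ΣFN=78.
Micro-F1 score = 2·TP/(2·TP+FP+FN) on pooled counts = 0.6139 (equals overall accuracy in single-label multiclass).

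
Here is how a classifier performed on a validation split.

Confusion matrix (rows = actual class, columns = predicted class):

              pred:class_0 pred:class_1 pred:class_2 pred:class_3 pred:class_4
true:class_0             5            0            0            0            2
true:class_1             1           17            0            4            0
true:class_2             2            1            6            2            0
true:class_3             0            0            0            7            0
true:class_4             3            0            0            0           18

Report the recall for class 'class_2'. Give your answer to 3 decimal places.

0.545

Take TP from the diagonal, FP from the rest of the 'class_2' prediction marginal, FN from the rest of the 'class_2' actual marginal.
recall = TP/(TP+FN).
class_2: TP=6, FN=2+1+2+0=5 → 6/11 = 0.5455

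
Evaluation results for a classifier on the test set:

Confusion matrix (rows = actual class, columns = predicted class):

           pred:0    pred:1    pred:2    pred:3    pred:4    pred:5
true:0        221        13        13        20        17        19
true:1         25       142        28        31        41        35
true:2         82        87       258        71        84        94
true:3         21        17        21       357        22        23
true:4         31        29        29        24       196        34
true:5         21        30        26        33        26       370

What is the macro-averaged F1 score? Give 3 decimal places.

Per-class F1 score (2·TP/(2·TP+FP+FN)):
  0: TP=221, FP=25+82+21+31+21=180, FN=13+13+20+17+19=82 → 442/704 = 0.6278
  1: TP=142, FP=13+87+17+29+30=176, FN=25+28+31+41+35=160 → 284/620 = 0.4581
  2: TP=258, FP=13+28+21+29+26=117, FN=82+87+71+84+94=418 → 516/1051 = 0.4910
  3: TP=357, FP=20+31+71+24+33=179, FN=21+17+21+22+23=104 → 714/997 = 0.7161
  4: TP=196, FP=17+41+84+22+26=190, FN=31+29+29+24+34=147 → 392/729 = 0.5377
  5: TP=370, FP=19+35+94+23+34=205, FN=21+30+26+33+26=136 → 740/1081 = 0.6846
Macro-F1 score = mean = (0.6278 + 0.4581 + 0.4910 + 0.7161 + 0.5377 + 0.6846) / 6 = 0.586

0.586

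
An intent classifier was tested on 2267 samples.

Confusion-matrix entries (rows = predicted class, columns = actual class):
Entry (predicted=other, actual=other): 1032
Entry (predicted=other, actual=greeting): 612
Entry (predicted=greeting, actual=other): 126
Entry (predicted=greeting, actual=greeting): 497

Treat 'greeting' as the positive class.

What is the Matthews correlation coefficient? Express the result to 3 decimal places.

MCC = (TP·TN − FP·FN) / √((TP+FP)(TP+FN)(TN+FP)(TN+FN))
Numerator = 497·1032 − 126·612 = 435792
Denominator = √(623·1109·1158·1644) = √1315315583064 = 1146872.0866
MCC = 435792 / 1146872.0866 = 0.380

0.380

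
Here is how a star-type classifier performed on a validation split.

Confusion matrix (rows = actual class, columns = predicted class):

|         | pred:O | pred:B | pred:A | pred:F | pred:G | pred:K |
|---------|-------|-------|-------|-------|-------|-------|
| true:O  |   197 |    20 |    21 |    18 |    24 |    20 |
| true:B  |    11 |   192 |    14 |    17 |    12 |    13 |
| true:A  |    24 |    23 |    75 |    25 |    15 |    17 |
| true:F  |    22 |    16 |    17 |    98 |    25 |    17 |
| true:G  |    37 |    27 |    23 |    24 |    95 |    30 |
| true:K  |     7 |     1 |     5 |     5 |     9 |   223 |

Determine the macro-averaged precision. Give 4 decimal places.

0.5970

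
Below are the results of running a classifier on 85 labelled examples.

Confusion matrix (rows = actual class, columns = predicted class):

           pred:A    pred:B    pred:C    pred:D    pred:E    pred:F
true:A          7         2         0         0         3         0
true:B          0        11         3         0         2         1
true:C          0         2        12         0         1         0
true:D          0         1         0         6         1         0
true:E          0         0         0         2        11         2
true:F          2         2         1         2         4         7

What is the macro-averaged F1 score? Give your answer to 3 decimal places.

0.638

Per-class F1 score (2·TP/(2·TP+FP+FN)):
  A: TP=7, FP=0+0+0+0+2=2, FN=2+0+0+3+0=5 → 14/21 = 0.6667
  B: TP=11, FP=2+2+1+0+2=7, FN=0+3+0+2+1=6 → 22/35 = 0.6286
  C: TP=12, FP=0+3+0+0+1=4, FN=0+2+0+1+0=3 → 24/31 = 0.7742
  D: TP=6, FP=0+0+0+2+2=4, FN=0+1+0+1+0=2 → 12/18 = 0.6667
  E: TP=11, FP=3+2+1+1+4=11, FN=0+0+0+2+2=4 → 22/37 = 0.5946
  F: TP=7, FP=0+1+0+0+2=3, FN=2+2+1+2+4=11 → 14/28 = 0.5000
Macro-F1 score = mean = (0.6667 + 0.6286 + 0.7742 + 0.6667 + 0.5946 + 0.5000) / 6 = 0.638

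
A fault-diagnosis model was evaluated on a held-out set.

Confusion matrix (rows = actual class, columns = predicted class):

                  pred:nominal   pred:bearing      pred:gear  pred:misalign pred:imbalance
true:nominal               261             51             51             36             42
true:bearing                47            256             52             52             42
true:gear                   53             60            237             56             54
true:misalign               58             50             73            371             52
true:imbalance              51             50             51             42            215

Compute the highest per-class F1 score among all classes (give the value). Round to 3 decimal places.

0.639

Per-class F1 score (2·TP/(2·TP+FP+FN)):
  nominal: TP=261, FP=47+53+58+51=209, FN=51+51+36+42=180 → 522/911 = 0.5730
  bearing: TP=256, FP=51+60+50+50=211, FN=47+52+52+42=193 → 512/916 = 0.5590
  gear: TP=237, FP=51+52+73+51=227, FN=53+60+56+54=223 → 474/924 = 0.5130
  misalign: TP=371, FP=36+52+56+42=186, FN=58+50+73+52=233 → 742/1161 = 0.6391
  imbalance: TP=215, FP=42+42+54+52=190, FN=51+50+51+42=194 → 430/814 = 0.5283
Highest is class 'misalign' with F1 score = 0.639.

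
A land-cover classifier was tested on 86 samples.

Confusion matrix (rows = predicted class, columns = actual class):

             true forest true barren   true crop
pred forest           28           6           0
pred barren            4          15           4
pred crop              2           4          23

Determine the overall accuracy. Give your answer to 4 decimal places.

0.7674

Accuracy = trace / total = (28+15+23=66) / 86 = 66/86 = 0.7674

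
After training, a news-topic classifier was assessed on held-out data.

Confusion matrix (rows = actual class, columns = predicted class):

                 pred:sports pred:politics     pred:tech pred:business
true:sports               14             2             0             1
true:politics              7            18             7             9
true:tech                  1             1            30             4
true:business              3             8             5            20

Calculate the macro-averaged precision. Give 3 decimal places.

Per-class precision (TP/(TP+FP)):
  sports: TP=14, FP=7+1+3=11 → 14/25 = 0.5600
  politics: TP=18, FP=2+1+8=11 → 18/29 = 0.6207
  tech: TP=30, FP=0+7+5=12 → 30/42 = 0.7143
  business: TP=20, FP=1+9+4=14 → 20/34 = 0.5882
Macro-precision = mean = (0.5600 + 0.6207 + 0.7143 + 0.5882) / 4 = 0.621

0.621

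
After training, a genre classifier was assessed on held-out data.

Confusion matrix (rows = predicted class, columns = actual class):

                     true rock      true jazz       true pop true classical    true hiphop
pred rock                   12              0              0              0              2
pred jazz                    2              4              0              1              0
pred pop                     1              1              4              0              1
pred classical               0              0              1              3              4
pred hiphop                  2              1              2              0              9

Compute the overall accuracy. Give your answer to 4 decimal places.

Accuracy = trace / total = (12+4+4+3+9=32) / 50 = 32/50 = 0.6400

0.6400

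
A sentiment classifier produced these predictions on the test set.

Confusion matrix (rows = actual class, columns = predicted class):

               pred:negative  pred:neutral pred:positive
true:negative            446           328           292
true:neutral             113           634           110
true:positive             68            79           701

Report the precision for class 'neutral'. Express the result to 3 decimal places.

One-vs-rest for 'neutral': TP = diagonal; FP = other classes predicted 'neutral'; FN = 'neutral' predicted as other.
precision = TP/(TP+FP).
neutral: TP=634, FP=328+79=407 → 634/1041 = 0.6090

0.609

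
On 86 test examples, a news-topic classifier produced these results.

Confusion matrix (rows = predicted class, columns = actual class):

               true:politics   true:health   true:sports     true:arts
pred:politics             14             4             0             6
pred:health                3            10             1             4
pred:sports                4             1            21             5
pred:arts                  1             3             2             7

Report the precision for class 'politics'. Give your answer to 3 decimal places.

Treat 'politics' as positive and all other classes as negative.
precision = TP/(TP+FP).
politics: TP=14, FP=4+0+6=10 → 14/24 = 0.5833

0.583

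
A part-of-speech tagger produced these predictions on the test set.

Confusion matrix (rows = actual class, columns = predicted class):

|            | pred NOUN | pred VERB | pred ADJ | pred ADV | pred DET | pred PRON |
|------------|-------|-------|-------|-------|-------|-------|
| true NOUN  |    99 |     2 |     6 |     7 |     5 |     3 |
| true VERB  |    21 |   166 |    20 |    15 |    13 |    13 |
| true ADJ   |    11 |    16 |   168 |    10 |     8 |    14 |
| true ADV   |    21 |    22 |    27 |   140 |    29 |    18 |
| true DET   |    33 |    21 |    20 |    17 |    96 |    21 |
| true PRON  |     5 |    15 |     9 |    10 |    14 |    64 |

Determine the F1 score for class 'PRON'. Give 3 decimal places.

One-vs-rest for 'PRON': TP = diagonal; FP = other classes predicted 'PRON'; FN = 'PRON' predicted as other.
F1 score = 2·TP/(2·TP+FP+FN).
PRON: TP=64, FP=3+13+14+18+21=69, FN=5+15+9+10+14=53 → 128/250 = 0.5120

0.512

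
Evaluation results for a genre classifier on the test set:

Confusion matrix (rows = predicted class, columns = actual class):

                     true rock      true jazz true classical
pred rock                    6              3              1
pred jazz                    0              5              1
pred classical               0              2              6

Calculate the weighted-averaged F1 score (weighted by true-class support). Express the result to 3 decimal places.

0.698

Per-class F1 score (2·TP/(2·TP+FP+FN)):
  rock: TP=6, FP=3+1=4, FN=0+0=0 → 12/16 = 0.7500
  jazz: TP=5, FP=0+1=1, FN=3+2=5 → 10/16 = 0.6250
  classical: TP=6, FP=0+2=2, FN=1+1=2 → 12/16 = 0.7500
Weighted-F1 score = Σ (supportᵢ/N)·F1 scoreᵢ with N=24: (6/24)·0.7500 + (10/24)·0.6250 + (8/24)·0.7500 = 0.698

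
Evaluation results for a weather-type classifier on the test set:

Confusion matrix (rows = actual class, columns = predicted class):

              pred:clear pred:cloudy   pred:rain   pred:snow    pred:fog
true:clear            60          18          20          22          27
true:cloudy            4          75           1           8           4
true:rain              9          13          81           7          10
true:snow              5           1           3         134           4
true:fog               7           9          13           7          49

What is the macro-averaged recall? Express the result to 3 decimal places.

0.677

Per-class recall (TP/(TP+FN)):
  clear: TP=60, FN=18+20+22+27=87 → 60/147 = 0.4082
  cloudy: TP=75, FN=4+1+8+4=17 → 75/92 = 0.8152
  rain: TP=81, FN=9+13+7+10=39 → 81/120 = 0.6750
  snow: TP=134, FN=5+1+3+4=13 → 134/147 = 0.9116
  fog: TP=49, FN=7+9+13+7=36 → 49/85 = 0.5765
Macro-recall = mean = (0.4082 + 0.8152 + 0.6750 + 0.9116 + 0.5765) / 5 = 0.677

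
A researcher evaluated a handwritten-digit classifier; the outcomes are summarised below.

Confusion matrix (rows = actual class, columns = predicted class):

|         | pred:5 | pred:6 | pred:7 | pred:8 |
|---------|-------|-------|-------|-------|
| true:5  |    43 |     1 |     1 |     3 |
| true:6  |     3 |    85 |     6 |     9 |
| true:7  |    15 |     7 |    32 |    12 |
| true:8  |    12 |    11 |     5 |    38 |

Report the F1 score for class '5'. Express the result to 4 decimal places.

0.7107

One-vs-rest for '5': TP = diagonal; FP = other classes predicted '5'; FN = '5' predicted as other.
F1 score = 2·TP/(2·TP+FP+FN).
5: TP=43, FP=3+15+12=30, FN=1+1+3=5 → 86/121 = 0.71074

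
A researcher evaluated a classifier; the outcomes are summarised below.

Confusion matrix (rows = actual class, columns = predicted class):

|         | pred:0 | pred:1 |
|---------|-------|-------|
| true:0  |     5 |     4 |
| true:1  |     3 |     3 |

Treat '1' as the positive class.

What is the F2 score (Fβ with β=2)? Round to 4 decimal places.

0.4839

Fβ = (1+β²)·TP / ((1+β²)·TP + β²·FN + FP), with β²=4
= 5·3 / (5·3 + 4·3 + 4) = 0.4839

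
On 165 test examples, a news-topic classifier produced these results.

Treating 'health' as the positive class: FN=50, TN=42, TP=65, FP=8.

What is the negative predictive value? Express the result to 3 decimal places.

0.457

NPV = TN/(TN+FN) = 42/(42+50) = 0.457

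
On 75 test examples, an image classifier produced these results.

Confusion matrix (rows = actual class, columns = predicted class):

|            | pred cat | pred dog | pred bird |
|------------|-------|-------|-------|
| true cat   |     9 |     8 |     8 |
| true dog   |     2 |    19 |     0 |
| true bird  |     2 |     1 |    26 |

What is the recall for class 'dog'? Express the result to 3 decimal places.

recall = TP/(TP+FN).
dog: TP=19, FN=2+0=2 → 19/21 = 0.9048

0.905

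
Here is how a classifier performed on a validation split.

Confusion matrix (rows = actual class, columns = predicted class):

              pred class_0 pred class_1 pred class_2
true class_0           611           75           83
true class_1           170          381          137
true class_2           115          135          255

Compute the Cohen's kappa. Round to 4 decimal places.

Observed agreement pₒ = trace/N = 1247/1962 = 0.63558
Expected agreement pₑ = Σ (rowᵢ·colᵢ)/N² = (769·896 + 688·591 + 505·475)/1962² = 0.34694
κ = (pₒ − pₑ)/(1 − pₑ) = (0.63558 − 0.34694)/(1 − 0.34694) = 0.4420

0.4420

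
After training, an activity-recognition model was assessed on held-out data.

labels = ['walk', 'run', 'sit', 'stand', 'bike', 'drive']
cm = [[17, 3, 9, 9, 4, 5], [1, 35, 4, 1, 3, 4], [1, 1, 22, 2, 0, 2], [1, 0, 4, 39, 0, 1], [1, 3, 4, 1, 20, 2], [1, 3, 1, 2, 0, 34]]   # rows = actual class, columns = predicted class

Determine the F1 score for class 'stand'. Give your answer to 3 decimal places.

Treat 'stand' as positive and all other classes as negative.
F1 score = 2·TP/(2·TP+FP+FN).
stand: TP=39, FP=9+1+2+1+2=15, FN=1+0+4+0+1=6 → 78/99 = 0.7879

0.788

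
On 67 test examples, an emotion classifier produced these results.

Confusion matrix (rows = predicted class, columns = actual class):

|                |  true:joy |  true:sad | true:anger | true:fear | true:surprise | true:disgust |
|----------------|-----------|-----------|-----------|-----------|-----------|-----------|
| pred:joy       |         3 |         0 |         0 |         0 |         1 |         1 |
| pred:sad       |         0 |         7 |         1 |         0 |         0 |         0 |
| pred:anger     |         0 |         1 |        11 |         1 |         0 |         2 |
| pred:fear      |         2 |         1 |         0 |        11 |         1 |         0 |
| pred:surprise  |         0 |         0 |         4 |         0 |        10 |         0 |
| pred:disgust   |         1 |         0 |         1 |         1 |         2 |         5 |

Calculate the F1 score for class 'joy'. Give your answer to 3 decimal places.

F1 score = 2·TP/(2·TP+FP+FN).
joy: TP=3, FP=0+0+0+1+1=2, FN=0+0+2+0+1=3 → 6/11 = 0.5455

0.545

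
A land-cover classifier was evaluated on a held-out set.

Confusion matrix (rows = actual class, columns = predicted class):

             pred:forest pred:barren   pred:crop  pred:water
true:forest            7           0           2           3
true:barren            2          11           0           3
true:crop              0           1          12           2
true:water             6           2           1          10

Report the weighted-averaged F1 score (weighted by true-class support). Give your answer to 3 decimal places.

Per-class F1 score (2·TP/(2·TP+FP+FN)):
  forest: TP=7, FP=2+0+6=8, FN=0+2+3=5 → 14/27 = 0.5185
  barren: TP=11, FP=0+1+2=3, FN=2+0+3=5 → 22/30 = 0.7333
  crop: TP=12, FP=2+0+1=3, FN=0+1+2=3 → 24/30 = 0.8000
  water: TP=10, FP=3+3+2=8, FN=6+2+1=9 → 20/37 = 0.5405
Weighted-F1 score = Σ (supportᵢ/N)·F1 scoreᵢ with N=62: (12/62)·0.5185 + (16/62)·0.7333 + (15/62)·0.8000 + (19/62)·0.5405 = 0.649

0.649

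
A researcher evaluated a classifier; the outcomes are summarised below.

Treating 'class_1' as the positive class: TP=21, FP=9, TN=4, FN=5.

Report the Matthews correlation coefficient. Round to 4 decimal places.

0.1291

MCC = (TP·TN − FP·FN) / √((TP+FP)(TP+FN)(TN+FP)(TN+FN))
Numerator = 21·4 − 9·5 = 39
Denominator = √(30·26·13·9) = √91260 = 302.0927
MCC = 39 / 302.0927 = 0.1291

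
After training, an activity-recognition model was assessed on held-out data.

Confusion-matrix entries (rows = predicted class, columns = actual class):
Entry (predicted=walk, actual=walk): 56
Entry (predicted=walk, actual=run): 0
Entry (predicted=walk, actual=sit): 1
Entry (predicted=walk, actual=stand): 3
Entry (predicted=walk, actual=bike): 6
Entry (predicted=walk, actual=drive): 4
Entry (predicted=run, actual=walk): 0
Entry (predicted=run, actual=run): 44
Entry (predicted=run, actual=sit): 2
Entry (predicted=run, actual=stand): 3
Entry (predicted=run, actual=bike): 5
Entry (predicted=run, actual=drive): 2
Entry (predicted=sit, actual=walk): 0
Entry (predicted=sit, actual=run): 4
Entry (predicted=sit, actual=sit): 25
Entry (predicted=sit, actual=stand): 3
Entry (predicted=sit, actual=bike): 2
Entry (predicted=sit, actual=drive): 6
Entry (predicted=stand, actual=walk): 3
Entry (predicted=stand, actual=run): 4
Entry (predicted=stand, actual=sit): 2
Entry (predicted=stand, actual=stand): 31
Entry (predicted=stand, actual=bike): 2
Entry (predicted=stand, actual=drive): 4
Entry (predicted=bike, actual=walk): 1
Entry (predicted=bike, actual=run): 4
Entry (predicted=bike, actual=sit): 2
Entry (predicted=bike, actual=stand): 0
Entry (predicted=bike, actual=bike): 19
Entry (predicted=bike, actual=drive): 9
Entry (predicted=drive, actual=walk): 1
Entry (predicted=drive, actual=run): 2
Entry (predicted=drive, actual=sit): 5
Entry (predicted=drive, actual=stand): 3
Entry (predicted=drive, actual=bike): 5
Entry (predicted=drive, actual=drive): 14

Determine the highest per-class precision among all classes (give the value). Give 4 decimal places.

0.8000

Per-class precision (TP/(TP+FP)):
  walk: TP=56, FP=0+1+3+6+4=14 → 56/70 = 0.80000
  run: TP=44, FP=0+2+3+5+2=12 → 44/56 = 0.78571
  sit: TP=25, FP=0+4+3+2+6=15 → 25/40 = 0.62500
  stand: TP=31, FP=3+4+2+2+4=15 → 31/46 = 0.67391
  bike: TP=19, FP=1+4+2+0+9=16 → 19/35 = 0.54286
  drive: TP=14, FP=1+2+5+3+5=16 → 14/30 = 0.46667
Highest is class 'walk' with precision = 0.8000.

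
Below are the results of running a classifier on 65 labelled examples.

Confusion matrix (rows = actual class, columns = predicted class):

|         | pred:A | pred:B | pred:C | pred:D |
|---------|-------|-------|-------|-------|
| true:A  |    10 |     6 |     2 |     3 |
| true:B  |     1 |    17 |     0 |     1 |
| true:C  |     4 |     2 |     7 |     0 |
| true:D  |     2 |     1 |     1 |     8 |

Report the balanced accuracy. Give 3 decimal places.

Balanced accuracy = mean of per-class recall.
  A: recall = 10/21 = 0.4762
  B: recall = 17/19 = 0.8947
  C: recall = 7/13 = 0.5385
  D: recall = 8/12 = 0.6667
Mean = (0.4762 + 0.8947 + 0.5385 + 0.6667) / 4 = 0.644

0.644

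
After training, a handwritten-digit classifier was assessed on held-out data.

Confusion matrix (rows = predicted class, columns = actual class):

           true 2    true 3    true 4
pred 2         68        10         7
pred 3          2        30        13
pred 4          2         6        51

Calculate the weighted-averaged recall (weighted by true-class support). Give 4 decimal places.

Per-class recall (TP/(TP+FN)):
  2: TP=68, FN=2+2=4 → 68/72 = 0.94444
  3: TP=30, FN=10+6=16 → 30/46 = 0.65217
  4: TP=51, FN=7+13=20 → 51/71 = 0.71831
Weighted-recall = Σ (supportᵢ/N)·recallᵢ with N=189: (72/189)·0.94444 + (46/189)·0.65217 + (71/189)·0.71831 = 0.7884

0.7884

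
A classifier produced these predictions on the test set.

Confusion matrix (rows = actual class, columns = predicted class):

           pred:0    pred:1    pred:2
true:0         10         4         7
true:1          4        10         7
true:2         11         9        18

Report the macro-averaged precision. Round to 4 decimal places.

0.4658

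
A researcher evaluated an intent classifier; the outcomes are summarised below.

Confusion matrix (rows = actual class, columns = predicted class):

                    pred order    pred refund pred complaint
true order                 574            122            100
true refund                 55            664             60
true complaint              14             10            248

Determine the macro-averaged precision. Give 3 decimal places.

0.778

Per-class precision (TP/(TP+FP)):
  order: TP=574, FP=55+14=69 → 574/643 = 0.8927
  refund: TP=664, FP=122+10=132 → 664/796 = 0.8342
  complaint: TP=248, FP=100+60=160 → 248/408 = 0.6078
Macro-precision = mean = (0.8927 + 0.8342 + 0.6078) / 3 = 0.778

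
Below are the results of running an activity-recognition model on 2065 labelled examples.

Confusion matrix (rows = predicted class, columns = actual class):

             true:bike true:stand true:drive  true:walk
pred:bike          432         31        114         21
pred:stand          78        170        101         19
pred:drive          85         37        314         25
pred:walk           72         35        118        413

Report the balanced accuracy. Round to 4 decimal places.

0.6549

Balanced accuracy = mean of per-class recall.
  bike: recall = 432/667 = 0.64768
  stand: recall = 170/273 = 0.62271
  drive: recall = 314/647 = 0.48532
  walk: recall = 413/478 = 0.86402
Mean = (0.64768 + 0.62271 + 0.48532 + 0.86402) / 4 = 0.6549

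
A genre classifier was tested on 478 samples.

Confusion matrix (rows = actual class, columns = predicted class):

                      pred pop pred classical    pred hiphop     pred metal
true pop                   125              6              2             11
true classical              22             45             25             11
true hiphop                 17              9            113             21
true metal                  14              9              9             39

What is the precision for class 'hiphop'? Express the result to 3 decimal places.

Treat 'hiphop' as positive and all other classes as negative.
precision = TP/(TP+FP).
hiphop: TP=113, FP=2+25+9=36 → 113/149 = 0.7584

0.758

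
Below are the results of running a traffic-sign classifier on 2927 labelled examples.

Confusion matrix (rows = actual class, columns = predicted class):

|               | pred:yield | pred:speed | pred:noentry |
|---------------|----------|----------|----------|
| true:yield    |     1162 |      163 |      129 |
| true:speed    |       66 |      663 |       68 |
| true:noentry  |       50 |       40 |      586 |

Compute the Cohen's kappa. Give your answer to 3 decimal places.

Observed agreement pₒ = trace/N = 2411/2927 = 0.8237
Expected agreement pₑ = Σ (rowᵢ·colᵢ)/N² = (1454·1278 + 797·866 + 676·783)/2927² = 0.3592
κ = (pₒ − pₑ)/(1 − pₑ) = (0.8237 − 0.3592)/(1 − 0.3592) = 0.725

0.725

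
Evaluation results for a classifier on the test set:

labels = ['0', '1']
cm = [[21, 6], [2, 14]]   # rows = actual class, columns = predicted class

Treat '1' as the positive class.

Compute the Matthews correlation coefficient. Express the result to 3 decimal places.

MCC = (TP·TN − FP·FN) / √((TP+FP)(TP+FN)(TN+FP)(TN+FN))
Numerator = 14·21 − 6·2 = 282
Denominator = √(20·16·27·23) = √198720 = 445.7802
MCC = 282 / 445.7802 = 0.633

0.633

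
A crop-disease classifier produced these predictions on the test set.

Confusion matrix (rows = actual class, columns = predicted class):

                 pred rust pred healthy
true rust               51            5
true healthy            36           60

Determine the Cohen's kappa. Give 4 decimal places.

Observed agreement pₒ = trace/N = 111/152 = 0.73026
Expected agreement pₑ = Σ (rowᵢ·colᵢ)/N² = (56·87 + 96·65)/152² = 0.48096
κ = (pₒ − pₑ)/(1 − pₑ) = (0.73026 − 0.48096)/(1 − 0.48096) = 0.4803

0.4803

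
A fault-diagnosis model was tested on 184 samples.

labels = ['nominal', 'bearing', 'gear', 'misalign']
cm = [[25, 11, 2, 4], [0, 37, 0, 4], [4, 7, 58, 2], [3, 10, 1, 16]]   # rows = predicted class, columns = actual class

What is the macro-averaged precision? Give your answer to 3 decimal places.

0.712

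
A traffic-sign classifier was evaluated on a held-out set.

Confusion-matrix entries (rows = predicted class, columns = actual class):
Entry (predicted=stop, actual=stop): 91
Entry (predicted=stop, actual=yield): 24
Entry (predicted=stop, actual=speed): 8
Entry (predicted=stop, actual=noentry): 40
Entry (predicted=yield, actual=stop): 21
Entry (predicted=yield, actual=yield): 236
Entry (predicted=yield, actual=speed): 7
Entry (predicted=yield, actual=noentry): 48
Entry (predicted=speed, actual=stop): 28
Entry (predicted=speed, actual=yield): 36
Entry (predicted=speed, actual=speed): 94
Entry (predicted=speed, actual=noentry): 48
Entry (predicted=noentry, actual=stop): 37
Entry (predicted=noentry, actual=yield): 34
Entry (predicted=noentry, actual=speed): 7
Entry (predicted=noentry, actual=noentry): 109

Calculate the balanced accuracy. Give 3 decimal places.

0.621

Balanced accuracy = mean of per-class recall.
  stop: recall = 91/177 = 0.5141
  yield: recall = 236/330 = 0.7152
  speed: recall = 94/116 = 0.8103
  noentry: recall = 109/245 = 0.4449
Mean = (0.5141 + 0.7152 + 0.8103 + 0.4449) / 4 = 0.621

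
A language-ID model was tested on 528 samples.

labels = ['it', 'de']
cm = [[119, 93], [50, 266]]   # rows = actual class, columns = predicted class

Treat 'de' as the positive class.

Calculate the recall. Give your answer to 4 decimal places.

0.8418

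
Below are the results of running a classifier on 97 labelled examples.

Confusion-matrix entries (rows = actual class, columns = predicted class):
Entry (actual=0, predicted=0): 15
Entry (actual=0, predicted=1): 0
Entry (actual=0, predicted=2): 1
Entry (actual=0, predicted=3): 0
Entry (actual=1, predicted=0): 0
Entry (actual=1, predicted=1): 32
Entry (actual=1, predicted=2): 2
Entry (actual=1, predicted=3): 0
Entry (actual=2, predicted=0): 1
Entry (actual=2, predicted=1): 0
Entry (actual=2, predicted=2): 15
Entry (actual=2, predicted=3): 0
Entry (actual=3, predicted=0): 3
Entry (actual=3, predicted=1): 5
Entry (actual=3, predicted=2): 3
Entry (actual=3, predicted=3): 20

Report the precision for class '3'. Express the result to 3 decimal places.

1.000

One-vs-rest for '3': TP = diagonal; FP = other classes predicted '3'; FN = '3' predicted as other.
precision = TP/(TP+FP).
3: TP=20, FP=0+0+0=0 → 20/20 = 1.0000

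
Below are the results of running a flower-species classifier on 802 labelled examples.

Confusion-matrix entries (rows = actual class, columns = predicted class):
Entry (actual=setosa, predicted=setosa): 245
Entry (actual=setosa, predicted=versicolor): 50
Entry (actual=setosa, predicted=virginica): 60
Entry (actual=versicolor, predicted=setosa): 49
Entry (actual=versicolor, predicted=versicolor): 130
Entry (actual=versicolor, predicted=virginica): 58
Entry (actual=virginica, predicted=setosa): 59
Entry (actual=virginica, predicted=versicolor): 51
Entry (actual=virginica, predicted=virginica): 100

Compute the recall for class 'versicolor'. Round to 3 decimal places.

0.549

recall = TP/(TP+FN).
versicolor: TP=130, FN=49+58=107 → 130/237 = 0.5485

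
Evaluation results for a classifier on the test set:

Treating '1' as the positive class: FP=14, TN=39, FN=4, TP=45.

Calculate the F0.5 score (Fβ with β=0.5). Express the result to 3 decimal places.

Fβ = (1+β²)·TP / ((1+β²)·TP + β²·FN + FP), with β²=1/4
= 1.25·45 / (1.25·45 + 0.25·4 + 14) = 0.789

0.789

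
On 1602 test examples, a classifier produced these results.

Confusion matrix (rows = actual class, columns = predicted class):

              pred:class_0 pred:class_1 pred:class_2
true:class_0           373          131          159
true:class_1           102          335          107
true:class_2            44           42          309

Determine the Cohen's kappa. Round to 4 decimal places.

Observed agreement pₒ = trace/N = 1017/1602 = 0.63483
Expected agreement pₑ = Σ (rowᵢ·colᵢ)/N² = (663·519 + 544·508 + 395·575)/1602² = 0.33026
κ = (pₒ − pₑ)/(1 − pₑ) = (0.63483 − 0.33026)/(1 − 0.33026) = 0.4548

0.4548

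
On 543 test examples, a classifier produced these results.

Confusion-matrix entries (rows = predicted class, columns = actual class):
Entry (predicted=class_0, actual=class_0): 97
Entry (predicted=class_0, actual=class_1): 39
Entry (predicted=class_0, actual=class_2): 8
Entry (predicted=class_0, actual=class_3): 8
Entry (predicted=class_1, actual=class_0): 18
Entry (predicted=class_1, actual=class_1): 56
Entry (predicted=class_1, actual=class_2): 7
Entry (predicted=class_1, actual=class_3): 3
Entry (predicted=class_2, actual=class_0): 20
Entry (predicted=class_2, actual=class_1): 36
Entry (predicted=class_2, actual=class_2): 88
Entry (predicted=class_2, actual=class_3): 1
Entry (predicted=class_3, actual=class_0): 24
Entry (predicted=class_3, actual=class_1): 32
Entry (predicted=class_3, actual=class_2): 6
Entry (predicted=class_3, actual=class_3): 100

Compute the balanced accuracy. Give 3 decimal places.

0.663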